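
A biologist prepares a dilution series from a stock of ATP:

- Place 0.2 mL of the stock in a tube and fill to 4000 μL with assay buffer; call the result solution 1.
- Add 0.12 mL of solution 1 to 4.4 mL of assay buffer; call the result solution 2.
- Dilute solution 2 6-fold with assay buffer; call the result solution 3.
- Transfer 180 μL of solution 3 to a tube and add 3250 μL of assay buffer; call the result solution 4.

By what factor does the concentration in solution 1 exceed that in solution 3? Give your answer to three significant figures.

Step 1: 0.2 mL brought to 4000 μL → factor 4/0.2 = 20
Step 2: 0.12 mL + 4.4 mL = 4.52 mL total → factor 4.52/0.12 = 37.667
Step 3: 6-fold → factor 6
Dilution factor to solution 1 = 20; to solution 3 = 4520
[solution 1]/[solution 3] = (factor to solution 3)/(factor to solution 1) = 4520/20 = 226

226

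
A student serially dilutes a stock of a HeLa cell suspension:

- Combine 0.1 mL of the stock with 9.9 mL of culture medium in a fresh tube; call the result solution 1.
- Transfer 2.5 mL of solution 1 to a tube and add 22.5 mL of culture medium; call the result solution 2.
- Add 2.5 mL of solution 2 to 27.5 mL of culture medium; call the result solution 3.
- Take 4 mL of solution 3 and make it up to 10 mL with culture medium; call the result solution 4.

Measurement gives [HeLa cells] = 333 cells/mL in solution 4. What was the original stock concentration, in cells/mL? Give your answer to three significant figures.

Step 1: 0.1 mL + 9.9 mL = 10 mL total → factor 10/0.1 = 100
Step 2: 2.5 mL + 22.5 mL = 25 mL total → factor 25/2.5 = 10
Step 3: 2.5 mL + 27.5 mL = 30 mL total → factor 30/2.5 = 12
Step 4: 4 mL brought to 10 mL → factor 10/4 = 2.5
Overall dilution factor = 100 × 10 × 12 × 2.5 = 30000
Stock = 333 cells/mL × 30000 = 9.99 × 10^6 cells/mL

9.99 × 10^6 cells/mL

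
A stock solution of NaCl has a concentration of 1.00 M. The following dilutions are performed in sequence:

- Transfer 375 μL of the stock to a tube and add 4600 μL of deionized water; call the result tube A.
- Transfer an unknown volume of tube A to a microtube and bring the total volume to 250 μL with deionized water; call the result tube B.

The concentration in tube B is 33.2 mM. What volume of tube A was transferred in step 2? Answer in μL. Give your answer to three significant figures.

Step 1: 375 μL + 4600 μL = 4975 μL total → factor 4975/375 = 13.267
Step 2: v brought to 250 μL → factor = 250 μL/v
Product of known-step factors = 13.267
Overall factor = 1.00 M / (33.2 mM) = 30.12
Step-2 factor = 30.12 / 13.267 = 2.2704
v = 250 μL / 2.2704 = 110 μL

110 μL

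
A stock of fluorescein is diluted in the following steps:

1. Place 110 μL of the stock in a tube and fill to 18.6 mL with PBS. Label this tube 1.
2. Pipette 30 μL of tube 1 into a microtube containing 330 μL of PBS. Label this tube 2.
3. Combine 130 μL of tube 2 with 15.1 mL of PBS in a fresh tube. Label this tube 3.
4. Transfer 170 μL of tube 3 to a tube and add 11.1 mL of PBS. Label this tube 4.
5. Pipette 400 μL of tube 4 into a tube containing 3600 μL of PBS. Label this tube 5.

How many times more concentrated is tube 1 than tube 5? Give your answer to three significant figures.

Step 1: 110 μL brought to 18.6 mL → factor 18600/110 = 169.09
Step 2: 30 μL + 330 μL = 360 μL total → factor 360/30 = 12
Step 3: 130 μL + 15.1 mL = 15230 μL total → factor 15230/130 = 117.15
Step 4: 170 μL + 11.1 mL = 11270 μL total → factor 11270/170 = 66.294
Step 5: 400 μL + 3600 μL = 4000 μL total → factor 4000/400 = 10
Dilution factor to tube 1 = 169.09; to tube 5 = 1.5759 × 10^8
[tube 1]/[tube 5] = (factor to tube 5)/(factor to tube 1) = 1.5759 × 10^8/169.09 = 9.32 × 10^5

9.32 × 10^5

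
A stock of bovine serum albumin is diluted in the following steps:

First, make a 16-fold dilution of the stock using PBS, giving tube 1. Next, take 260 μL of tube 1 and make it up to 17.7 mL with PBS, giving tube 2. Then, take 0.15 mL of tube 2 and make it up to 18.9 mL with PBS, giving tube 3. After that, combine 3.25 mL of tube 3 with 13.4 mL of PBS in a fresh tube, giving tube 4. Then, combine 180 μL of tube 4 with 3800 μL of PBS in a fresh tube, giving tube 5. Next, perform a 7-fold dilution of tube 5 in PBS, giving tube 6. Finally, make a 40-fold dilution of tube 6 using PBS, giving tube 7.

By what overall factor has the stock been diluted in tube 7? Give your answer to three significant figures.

4.35 × 10^9

Step 1: 16-fold → factor 16
Step 2: 260 μL brought to 17.7 mL → factor 17700/260 = 68.077
Step 3: 0.15 mL brought to 18.9 mL → factor 18.9/0.15 = 126
Step 4: 3.25 mL + 13.4 mL = 16.65 mL total → factor 16.65/3.25 = 5.1231
Step 5: 180 μL + 3800 μL = 3980 μL total → factor 3980/180 = 22.111
Step 6: 7-fold → factor 7
Step 7: 40-fold → factor 40
Overall dilution factor = 16 × 68.077 × 126 × 5.1231 × 22.111 × 7 × 40 = 4.353 × 10^9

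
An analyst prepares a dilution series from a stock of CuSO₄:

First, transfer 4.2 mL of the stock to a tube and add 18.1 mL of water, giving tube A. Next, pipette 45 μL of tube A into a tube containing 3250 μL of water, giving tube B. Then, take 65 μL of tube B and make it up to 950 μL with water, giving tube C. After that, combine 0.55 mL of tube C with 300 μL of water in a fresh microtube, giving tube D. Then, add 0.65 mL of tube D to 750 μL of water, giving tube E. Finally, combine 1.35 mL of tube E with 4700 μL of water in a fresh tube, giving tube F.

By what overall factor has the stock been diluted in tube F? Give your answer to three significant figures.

Step 1: 4.2 mL + 18.1 mL = 22.3 mL total → factor 22.3/4.2 = 5.3095
Step 2: 45 μL + 3250 μL = 3295 μL total → factor 3295/45 = 73.222
Step 3: 65 μL brought to 950 μL → factor 950/65 = 14.615
Step 4: 0.55 mL + 300 μL = 0.85 mL total → factor 0.85/0.55 = 1.5455
Step 5: 0.65 mL + 750 μL = 1.4 mL total → factor 1.4/0.65 = 2.1538
Step 6: 1.35 mL + 4700 μL = 6.05 mL total → factor 6.05/1.35 = 4.4815
Overall dilution factor = 5.3095 × 73.222 × 14.615 × 1.5455 × 2.1538 × 4.4815 = 84762

8.48 × 10^4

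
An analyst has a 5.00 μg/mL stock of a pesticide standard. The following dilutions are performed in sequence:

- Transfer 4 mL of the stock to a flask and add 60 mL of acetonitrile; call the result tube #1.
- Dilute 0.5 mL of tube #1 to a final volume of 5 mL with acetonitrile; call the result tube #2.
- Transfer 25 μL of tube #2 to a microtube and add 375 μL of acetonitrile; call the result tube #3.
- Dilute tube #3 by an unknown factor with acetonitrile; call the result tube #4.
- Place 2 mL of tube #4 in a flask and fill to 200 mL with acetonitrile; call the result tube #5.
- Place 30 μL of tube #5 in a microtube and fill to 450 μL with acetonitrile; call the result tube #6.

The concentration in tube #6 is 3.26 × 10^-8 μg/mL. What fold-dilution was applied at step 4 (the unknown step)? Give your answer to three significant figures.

Step 1: 4 mL + 60 mL = 64 mL total → factor 64/4 = 16
Step 2: 0.5 mL brought to 5 mL → factor 5/0.5 = 10
Step 3: 25 μL + 375 μL = 400 μL total → factor 400/25 = 16
Step 4: unknown factor x
Step 5: 2 mL brought to 200 mL → factor 200/2 = 100
Step 6: 30 μL brought to 450 μL → factor 450/30 = 15
Product of known-step factors = 3.84 × 10^6
Overall factor = 5.00 μg/mL / (3.26 × 10^-8 μg/mL) = 1.5337 × 10^8
x = 1.5337 × 10^8 / 3.84 × 10^6 = 39.9

39.9-fold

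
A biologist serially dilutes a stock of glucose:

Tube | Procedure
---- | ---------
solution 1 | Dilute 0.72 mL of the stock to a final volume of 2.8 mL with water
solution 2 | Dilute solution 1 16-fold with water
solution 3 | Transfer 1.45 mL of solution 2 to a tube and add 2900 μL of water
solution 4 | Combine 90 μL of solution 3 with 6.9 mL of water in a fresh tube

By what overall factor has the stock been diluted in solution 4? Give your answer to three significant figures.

Step 1: 0.72 mL brought to 2.8 mL → factor 2.8/0.72 = 3.8889
Step 2: 16-fold → factor 16
Step 3: 1.45 mL + 2900 μL = 4.35 mL total → factor 4.35/1.45 = 3
Step 4: 90 μL + 6.9 mL = 6990 μL total → factor 6990/90 = 77.667
Overall dilution factor = 3.8889 × 16 × 3 × 77.667 = 14498

1.45 × 10^4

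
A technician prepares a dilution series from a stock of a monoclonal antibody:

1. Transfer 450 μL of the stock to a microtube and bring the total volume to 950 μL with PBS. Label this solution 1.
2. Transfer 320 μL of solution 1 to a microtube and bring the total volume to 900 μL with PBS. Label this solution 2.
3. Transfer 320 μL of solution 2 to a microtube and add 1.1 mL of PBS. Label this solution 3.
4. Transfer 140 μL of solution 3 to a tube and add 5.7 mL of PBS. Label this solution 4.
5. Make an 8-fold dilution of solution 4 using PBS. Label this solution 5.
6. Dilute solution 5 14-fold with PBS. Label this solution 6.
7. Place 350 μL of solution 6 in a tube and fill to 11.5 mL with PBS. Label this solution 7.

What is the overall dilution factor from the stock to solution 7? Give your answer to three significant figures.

4.04 × 10^6

Step 1: 450 μL brought to 950 μL → factor 950/450 = 2.1111
Step 2: 320 μL brought to 900 μL → factor 900/320 = 2.8125
Step 3: 320 μL + 1.1 mL = 1420 μL total → factor 1420/320 = 4.4375
Step 4: 140 μL + 5.7 mL = 5840 μL total → factor 5840/140 = 41.714
Step 5: 8-fold → factor 8
Step 6: 14-fold → factor 14
Step 7: 350 μL brought to 11.5 mL → factor 11500/350 = 32.857
Overall dilution factor = 2.1111 × 2.8125 × 4.4375 × 41.714 × 8 × 14 × 32.857 = 4.0446 × 10^6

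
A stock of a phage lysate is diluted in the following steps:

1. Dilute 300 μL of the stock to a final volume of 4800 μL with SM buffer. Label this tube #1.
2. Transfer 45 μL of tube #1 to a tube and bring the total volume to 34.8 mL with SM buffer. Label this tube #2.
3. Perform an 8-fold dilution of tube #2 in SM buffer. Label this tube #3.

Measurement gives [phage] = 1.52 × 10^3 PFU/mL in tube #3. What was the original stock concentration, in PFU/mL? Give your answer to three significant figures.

1.50 × 10^8 PFU/mL

Step 1: 300 μL brought to 4800 μL → factor 4800/300 = 16
Step 2: 45 μL brought to 34.8 mL → factor 34800/45 = 773.33
Step 3: 8-fold → factor 8
Overall dilution factor = 16 × 773.33 × 8 = 98987
Stock = 1.52 × 10^3 PFU/mL × 98987 = 1.50 × 10^8 PFU/mL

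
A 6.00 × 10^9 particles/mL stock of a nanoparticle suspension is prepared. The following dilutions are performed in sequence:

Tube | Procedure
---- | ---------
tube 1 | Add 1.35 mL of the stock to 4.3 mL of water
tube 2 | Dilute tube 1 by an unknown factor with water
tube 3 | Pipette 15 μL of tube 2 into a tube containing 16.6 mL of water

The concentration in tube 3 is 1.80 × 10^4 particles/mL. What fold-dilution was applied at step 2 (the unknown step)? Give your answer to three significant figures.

Step 1: 1.35 mL + 4.3 mL = 5.65 mL total → factor 5.65/1.35 = 4.1852
Step 2: unknown factor x
Step 3: 15 μL + 16.6 mL = 16615 μL total → factor 16615/15 = 1107.7
Product of known-step factors = 4635.8
Overall factor = 6.00 × 10^9 particles/mL / (1.80 × 10^4 particles/mL) = 3.3333 × 10^5
x = 3.3333 × 10^5 / 4635.8 = 71.9

71.9-fold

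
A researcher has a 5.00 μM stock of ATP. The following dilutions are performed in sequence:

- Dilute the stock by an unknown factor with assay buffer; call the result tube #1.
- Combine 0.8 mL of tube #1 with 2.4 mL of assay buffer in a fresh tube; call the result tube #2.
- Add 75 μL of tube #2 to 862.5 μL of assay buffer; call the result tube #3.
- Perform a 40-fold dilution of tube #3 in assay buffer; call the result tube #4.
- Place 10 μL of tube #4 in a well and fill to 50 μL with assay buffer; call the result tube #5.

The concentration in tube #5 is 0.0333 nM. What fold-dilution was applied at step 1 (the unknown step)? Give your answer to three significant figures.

15.0-fold

Step 1: unknown factor x
Step 2: 0.8 mL + 2.4 mL = 3.2 mL total → factor 3.2/0.8 = 4
Step 3: 75 μL + 862.5 μL = 937.5 μL total → factor 937.5/75 = 12.5
Step 4: 40-fold → factor 40
Step 5: 10 μL brought to 50 μL → factor 50/10 = 5
Product of known-step factors = 10000
Overall factor = 5.00 μM / (0.0333 nM) = 1.5015 × 10^5
x = 1.5015 × 10^5 / 10000 = 15.0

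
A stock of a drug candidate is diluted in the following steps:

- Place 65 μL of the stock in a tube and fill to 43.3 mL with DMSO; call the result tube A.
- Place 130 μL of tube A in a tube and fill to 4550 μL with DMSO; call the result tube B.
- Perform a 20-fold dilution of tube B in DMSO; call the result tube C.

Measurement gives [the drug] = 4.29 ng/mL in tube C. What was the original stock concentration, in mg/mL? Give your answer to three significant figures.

Step 1: 65 μL brought to 43.3 mL → factor 43300/65 = 666.15
Step 2: 130 μL brought to 4550 μL → factor 4550/130 = 35
Step 3: 20-fold → factor 20
Overall dilution factor = 666.15 × 35 × 20 = 4.6631 × 10^5
Stock = 4.29 ng/mL × 4.6631 × 10^5 = 2.000 × 10^6 ng/mL = 2.00 mg/mL

2.00 mg/mL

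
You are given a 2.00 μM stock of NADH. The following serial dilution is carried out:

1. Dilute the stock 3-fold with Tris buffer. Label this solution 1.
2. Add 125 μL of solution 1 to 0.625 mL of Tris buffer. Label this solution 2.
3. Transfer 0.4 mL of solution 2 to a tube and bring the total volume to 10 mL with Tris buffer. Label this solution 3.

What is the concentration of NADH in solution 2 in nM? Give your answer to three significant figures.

111 nM

Step 1: 3-fold → factor 3
Step 2: 125 μL + 0.625 mL = 750 μL total → factor 750/125 = 6
Dilution factor through solution 2 = 3 × 6 = 18
[solution 2] = 2.00 μM / 18 = 0.1111 μM = 111 nM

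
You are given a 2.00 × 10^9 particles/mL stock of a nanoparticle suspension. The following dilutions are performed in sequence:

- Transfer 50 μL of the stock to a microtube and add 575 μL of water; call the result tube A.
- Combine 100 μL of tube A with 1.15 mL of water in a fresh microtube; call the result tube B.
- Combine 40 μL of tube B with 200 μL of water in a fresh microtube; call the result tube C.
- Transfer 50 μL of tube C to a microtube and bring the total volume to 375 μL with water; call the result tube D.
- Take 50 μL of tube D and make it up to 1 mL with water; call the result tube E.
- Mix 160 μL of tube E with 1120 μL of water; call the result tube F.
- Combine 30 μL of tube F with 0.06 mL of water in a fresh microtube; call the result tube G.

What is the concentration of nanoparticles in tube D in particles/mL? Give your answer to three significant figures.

Step 1: 50 μL + 575 μL = 625 μL total → factor 625/50 = 12.5
Step 2: 100 μL + 1.15 mL = 1250 μL total → factor 1250/100 = 12.5
Step 3: 40 μL + 200 μL = 240 μL total → factor 240/40 = 6
Step 4: 50 μL brought to 375 μL → factor 375/50 = 7.5
Dilution factor through tube D = 12.5 × 12.5 × 6 × 7.5 = 7031.2
[tube D] = 2.00 × 10^9 particles/mL / 7031.2 = 2.84 × 10^5 particles/mL

2.84 × 10^5 particles/mL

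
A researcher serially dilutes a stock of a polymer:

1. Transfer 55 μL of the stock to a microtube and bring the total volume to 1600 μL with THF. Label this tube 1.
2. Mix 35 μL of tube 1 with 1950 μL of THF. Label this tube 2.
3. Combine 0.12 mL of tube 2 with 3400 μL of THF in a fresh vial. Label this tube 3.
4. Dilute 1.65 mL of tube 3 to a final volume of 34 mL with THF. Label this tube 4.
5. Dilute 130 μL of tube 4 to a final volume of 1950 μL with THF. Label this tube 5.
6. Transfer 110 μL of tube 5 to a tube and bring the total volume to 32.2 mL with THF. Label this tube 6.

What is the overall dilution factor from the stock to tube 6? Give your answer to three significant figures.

Step 1: 55 μL brought to 1600 μL → factor 1600/55 = 29.091
Step 2: 35 μL + 1950 μL = 1985 μL total → factor 1985/35 = 56.714
Step 3: 0.12 mL + 3400 μL = 3.52 mL total → factor 3.52/0.12 = 29.333
Step 4: 1.65 mL brought to 34 mL → factor 34/1.65 = 20.606
Step 5: 130 μL brought to 1950 μL → factor 1950/130 = 15
Step 6: 110 μL brought to 32.2 mL → factor 32200/110 = 292.73
Overall dilution factor = 29.091 × 56.714 × 29.333 × 20.606 × 15 × 292.73 = 4.3789 × 10^9

4.38 × 10^9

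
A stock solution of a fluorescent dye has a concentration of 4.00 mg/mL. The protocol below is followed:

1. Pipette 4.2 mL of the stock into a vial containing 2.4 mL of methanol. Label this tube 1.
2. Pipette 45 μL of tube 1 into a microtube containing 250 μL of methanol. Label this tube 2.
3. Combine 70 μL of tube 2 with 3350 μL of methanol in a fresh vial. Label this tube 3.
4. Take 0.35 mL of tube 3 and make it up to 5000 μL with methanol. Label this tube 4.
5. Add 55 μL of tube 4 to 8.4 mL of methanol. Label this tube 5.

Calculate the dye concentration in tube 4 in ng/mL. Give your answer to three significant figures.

Step 1: 4.2 mL + 2.4 mL = 6.6 mL total → factor 6.6/4.2 = 1.5714
Step 2: 45 μL + 250 μL = 295 μL total → factor 295/45 = 6.5556
Step 3: 70 μL + 3350 μL = 3420 μL total → factor 3420/70 = 48.857
Step 4: 0.35 mL brought to 5000 μL → factor 5/0.35 = 14.286
Dilution factor through tube 4 = 1.5714 × 6.5556 × 48.857 × 14.286 = 7190.1
[tube 4] = 4.00 mg/mL / 7190.1 = 0.0005563 mg/mL = 556 ng/mL

556 ng/mL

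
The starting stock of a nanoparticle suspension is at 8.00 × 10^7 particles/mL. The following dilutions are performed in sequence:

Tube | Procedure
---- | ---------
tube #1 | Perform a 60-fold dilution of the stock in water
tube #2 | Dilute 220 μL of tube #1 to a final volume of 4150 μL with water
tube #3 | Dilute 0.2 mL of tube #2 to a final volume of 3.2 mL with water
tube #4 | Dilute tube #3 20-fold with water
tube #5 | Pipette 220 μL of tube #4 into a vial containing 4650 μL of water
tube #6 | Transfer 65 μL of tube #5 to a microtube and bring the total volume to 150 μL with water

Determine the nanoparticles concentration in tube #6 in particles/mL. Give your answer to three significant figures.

4.32 particles/mL

Step 1: 60-fold → factor 60
Step 2: 220 μL brought to 4150 μL → factor 4150/220 = 18.864
Step 3: 0.2 mL brought to 3.2 mL → factor 3.2/0.2 = 16
Step 4: 20-fold → factor 20
Step 5: 220 μL + 4650 μL = 4870 μL total → factor 4870/220 = 22.136
Step 6: 65 μL brought to 150 μL → factor 150/65 = 2.3077
Overall dilution factor = 60 × 18.864 × 16 × 20 × 22.136 × 2.3077 = 1.8502 × 10^7
Final = 8.00 × 10^7 particles/mL / 1.8502 × 10^7 = 4.32 particles/mL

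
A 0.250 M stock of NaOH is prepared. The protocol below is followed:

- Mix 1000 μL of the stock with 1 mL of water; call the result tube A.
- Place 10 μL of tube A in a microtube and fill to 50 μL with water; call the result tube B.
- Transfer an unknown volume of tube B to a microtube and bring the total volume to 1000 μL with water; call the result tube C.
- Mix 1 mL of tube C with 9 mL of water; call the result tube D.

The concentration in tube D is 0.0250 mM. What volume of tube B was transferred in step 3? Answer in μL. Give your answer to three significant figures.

10.0 μL

Step 1: 1000 μL + 1 mL = 2000 μL total → factor 2000/1000 = 2
Step 2: 10 μL brought to 50 μL → factor 50/10 = 5
Step 3: v brought to 1000 μL → factor = 1000 μL/v
Step 4: 1 mL + 9 mL = 10 mL total → factor 10/1 = 10
Product of known-step factors = 100
Overall factor = 0.250 M / (0.0250 mM) = 10000
Step-3 factor = 10000 / 100 = 100
v = 1000 μL / 100 = 10.0 μL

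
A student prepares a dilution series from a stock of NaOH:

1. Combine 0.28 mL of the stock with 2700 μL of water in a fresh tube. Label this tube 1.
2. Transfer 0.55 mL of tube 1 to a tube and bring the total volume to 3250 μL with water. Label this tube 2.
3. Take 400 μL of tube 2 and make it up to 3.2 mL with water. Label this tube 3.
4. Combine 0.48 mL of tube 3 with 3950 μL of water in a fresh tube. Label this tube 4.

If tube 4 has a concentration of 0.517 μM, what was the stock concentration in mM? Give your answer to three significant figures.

2.40 mM

Step 1: 0.28 mL + 2700 μL = 2.98 mL total → factor 2.98/0.28 = 10.643
Step 2: 0.55 mL brought to 3250 μL → factor 3.25/0.55 = 5.9091
Step 3: 400 μL brought to 3.2 mL → factor 3200/400 = 8
Step 4: 0.48 mL + 3950 μL = 4.43 mL total → factor 4.43/0.48 = 9.2292
Overall dilution factor = 10.643 × 5.9091 × 8 × 9.2292 = 4643.3
Stock = 0.517 μM × 4643.3 = 2401 μM = 2.40 mM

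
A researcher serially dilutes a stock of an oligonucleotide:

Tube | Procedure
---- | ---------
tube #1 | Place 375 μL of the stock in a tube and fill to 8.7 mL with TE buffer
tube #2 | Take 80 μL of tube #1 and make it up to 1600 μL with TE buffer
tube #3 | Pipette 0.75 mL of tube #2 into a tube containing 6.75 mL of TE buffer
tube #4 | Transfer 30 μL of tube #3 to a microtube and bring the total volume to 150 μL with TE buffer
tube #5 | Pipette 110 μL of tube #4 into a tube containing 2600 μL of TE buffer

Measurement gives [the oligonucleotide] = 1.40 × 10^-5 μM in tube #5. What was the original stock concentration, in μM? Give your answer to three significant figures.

Step 1: 375 μL brought to 8.7 mL → factor 8700/375 = 23.2
Step 2: 80 μL brought to 1600 μL → factor 1600/80 = 20
Step 3: 0.75 mL + 6.75 mL = 7.5 mL total → factor 7.5/0.75 = 10
Step 4: 30 μL brought to 150 μL → factor 150/30 = 5
Step 5: 110 μL + 2600 μL = 2710 μL total → factor 2710/110 = 24.636
Overall dilution factor = 23.2 × 20 × 10 × 5 × 24.636 = 5.7156 × 10^5
Stock = 1.40 × 10^-5 μM × 5.7156 × 10^5 = 8.00 μM

8.00 μM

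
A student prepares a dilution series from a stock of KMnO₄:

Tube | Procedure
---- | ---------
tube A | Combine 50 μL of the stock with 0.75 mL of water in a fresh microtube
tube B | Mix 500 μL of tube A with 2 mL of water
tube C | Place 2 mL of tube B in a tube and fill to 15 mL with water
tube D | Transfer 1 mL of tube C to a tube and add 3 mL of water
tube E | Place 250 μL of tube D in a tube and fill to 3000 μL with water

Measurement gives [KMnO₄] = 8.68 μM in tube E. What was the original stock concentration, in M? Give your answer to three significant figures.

0.250 M

Step 1: 50 μL + 0.75 mL = 800 μL total → factor 800/50 = 16
Step 2: 500 μL + 2 mL = 2500 μL total → factor 2500/500 = 5
Step 3: 2 mL brought to 15 mL → factor 15/2 = 7.5
Step 4: 1 mL + 3 mL = 4 mL total → factor 4/1 = 4
Step 5: 250 μL brought to 3000 μL → factor 3000/250 = 12
Overall dilution factor = 16 × 5 × 7.5 × 4 × 12 = 28800
Stock = 8.68 μM × 28800 = 2.500 × 10^5 μM = 0.250 M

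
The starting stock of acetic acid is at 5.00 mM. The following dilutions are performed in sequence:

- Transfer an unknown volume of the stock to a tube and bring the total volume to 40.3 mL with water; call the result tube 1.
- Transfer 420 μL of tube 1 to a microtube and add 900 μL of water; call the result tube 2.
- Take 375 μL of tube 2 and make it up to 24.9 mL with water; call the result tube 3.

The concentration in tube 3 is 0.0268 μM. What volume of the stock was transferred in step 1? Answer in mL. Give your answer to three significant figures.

0.0451 mL

Step 1: v brought to 40.3 mL → factor = 40.3 mL/v
Step 2: 420 μL + 900 μL = 1320 μL total → factor 1320/420 = 3.1429
Step 3: 375 μL brought to 24.9 mL → factor 24900/375 = 66.4
Product of known-step factors = 208.69
Overall factor = 5.00 mM / (0.0268 μM) = 1.8657 × 10^5
Step-1 factor = 1.8657 × 10^5 / 208.69 = 894.01
v = 40.3 mL / 894.01 = 0.0451 mL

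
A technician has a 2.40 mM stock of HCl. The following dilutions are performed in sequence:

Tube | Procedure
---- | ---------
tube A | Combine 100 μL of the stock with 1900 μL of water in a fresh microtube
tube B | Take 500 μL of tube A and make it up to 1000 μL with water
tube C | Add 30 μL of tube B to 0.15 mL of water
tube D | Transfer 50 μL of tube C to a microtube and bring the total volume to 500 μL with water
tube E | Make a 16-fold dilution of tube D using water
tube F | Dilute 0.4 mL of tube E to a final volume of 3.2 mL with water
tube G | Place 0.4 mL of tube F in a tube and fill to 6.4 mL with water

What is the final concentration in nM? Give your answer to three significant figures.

0.488 nM

Step 1: 100 μL + 1900 μL = 2000 μL total → factor 2000/100 = 20
Step 2: 500 μL brought to 1000 μL → factor 1000/500 = 2
Step 3: 30 μL + 0.15 mL = 180 μL total → factor 180/30 = 6
Step 4: 50 μL brought to 500 μL → factor 500/50 = 10
Step 5: 16-fold → factor 16
Step 6: 0.4 mL brought to 3.2 mL → factor 3.2/0.4 = 8
Step 7: 0.4 mL brought to 6.4 mL → factor 6.4/0.4 = 16
Overall dilution factor = 20 × 2 × 6 × 10 × 16 × 8 × 16 = 4.9152 × 10^6
Final = 2.40 mM / 4.9152 × 10^6 = 4.883 × 10^-7 mM = 0.488 nM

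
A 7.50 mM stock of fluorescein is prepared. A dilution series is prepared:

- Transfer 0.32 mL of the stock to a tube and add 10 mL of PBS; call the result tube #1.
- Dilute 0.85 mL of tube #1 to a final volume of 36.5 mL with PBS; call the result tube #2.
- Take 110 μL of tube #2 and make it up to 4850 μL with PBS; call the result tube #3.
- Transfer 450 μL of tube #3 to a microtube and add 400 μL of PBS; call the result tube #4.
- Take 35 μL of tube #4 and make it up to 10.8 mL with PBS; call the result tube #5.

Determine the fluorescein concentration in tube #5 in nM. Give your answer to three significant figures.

Step 1: 0.32 mL + 10 mL = 10.32 mL total → factor 10.32/0.32 = 32.25
Step 2: 0.85 mL brought to 36.5 mL → factor 36.5/0.85 = 42.941
Step 3: 110 μL brought to 4850 μL → factor 4850/110 = 44.091
Step 4: 450 μL + 400 μL = 850 μL total → factor 850/450 = 1.8889
Step 5: 35 μL brought to 10.8 mL → factor 10800/35 = 308.57
Overall dilution factor = 32.25 × 42.941 × 44.091 × 1.8889 × 308.57 = 3.5589 × 10^7
Final = 7.50 mM / 3.5589 × 10^7 = 2.107 × 10^-7 mM = 0.211 nM

0.211 nM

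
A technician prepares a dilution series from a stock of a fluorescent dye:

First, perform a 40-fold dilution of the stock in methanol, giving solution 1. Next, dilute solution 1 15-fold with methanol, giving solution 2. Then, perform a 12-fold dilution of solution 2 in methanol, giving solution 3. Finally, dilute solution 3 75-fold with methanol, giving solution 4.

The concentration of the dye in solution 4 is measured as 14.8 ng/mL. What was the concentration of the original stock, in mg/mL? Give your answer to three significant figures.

Step 1: 40-fold → factor 40
Step 2: 15-fold → factor 15
Step 3: 12-fold → factor 12
Step 4: 75-fold → factor 75
Overall dilution factor = 40 × 15 × 12 × 75 = 5.4 × 10^5
Stock = 14.8 ng/mL × 5.4 × 10^5 = 7.992 × 10^6 ng/mL = 7.99 mg/mL

7.99 mg/mL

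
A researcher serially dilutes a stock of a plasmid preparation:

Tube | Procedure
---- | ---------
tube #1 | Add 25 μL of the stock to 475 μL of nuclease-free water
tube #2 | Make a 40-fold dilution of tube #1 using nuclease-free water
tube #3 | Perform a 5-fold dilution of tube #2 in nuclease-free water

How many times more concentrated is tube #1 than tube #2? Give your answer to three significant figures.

40.0

Step 1: 25 μL + 475 μL = 500 μL total → factor 500/25 = 20
Step 2: 40-fold → factor 40
Dilution factor to tube #1 = 20; to tube #2 = 800
[tube #1]/[tube #2] = (factor to tube #2)/(factor to tube #1) = 800/20 = 40.0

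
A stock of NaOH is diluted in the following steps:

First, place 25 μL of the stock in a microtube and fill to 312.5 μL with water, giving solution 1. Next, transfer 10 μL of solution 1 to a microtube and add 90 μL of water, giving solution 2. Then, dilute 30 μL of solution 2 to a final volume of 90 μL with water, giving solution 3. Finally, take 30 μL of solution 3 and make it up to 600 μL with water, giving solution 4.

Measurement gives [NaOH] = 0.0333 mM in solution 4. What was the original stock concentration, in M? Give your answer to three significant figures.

0.250 M

Step 1: 25 μL brought to 312.5 μL → factor 312.5/25 = 12.5
Step 2: 10 μL + 90 μL = 100 μL total → factor 100/10 = 10
Step 3: 30 μL brought to 90 μL → factor 90/30 = 3
Step 4: 30 μL brought to 600 μL → factor 600/30 = 20
Overall dilution factor = 12.5 × 10 × 3 × 20 = 7500
Stock = 0.0333 mM × 7500 = 249.8 mM = 0.250 M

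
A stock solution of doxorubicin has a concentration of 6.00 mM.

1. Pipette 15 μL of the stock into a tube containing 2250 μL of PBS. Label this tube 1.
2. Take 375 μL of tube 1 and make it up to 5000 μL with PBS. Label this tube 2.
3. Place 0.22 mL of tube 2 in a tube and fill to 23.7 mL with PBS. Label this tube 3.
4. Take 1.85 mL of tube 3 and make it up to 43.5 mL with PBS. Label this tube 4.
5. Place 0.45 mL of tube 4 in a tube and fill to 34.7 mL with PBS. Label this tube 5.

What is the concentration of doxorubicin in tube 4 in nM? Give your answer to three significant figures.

1.18 nM

Step 1: 15 μL + 2250 μL = 2265 μL total → factor 2265/15 = 151
Step 2: 375 μL brought to 5000 μL → factor 5000/375 = 13.333
Step 3: 0.22 mL brought to 23.7 mL → factor 23.7/0.22 = 107.73
Step 4: 1.85 mL brought to 43.5 mL → factor 43.5/1.85 = 23.514
Dilution factor through tube 4 = 151 × 13.333 × 107.73 × 23.514 = 5.0999 × 10^6
[tube 4] = 6.00 mM / 5.0999 × 10^6 = 1.177 × 10^-6 mM = 1.18 nM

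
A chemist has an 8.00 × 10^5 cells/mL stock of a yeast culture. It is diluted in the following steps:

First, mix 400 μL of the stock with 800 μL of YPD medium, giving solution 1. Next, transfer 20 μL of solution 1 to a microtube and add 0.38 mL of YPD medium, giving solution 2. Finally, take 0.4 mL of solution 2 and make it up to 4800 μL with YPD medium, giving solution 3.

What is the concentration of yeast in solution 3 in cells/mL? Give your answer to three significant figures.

Step 1: 400 μL + 800 μL = 1200 μL total → factor 1200/400 = 3
Step 2: 20 μL + 0.38 mL = 400 μL total → factor 400/20 = 20
Step 3: 0.4 mL brought to 4800 μL → factor 4.8/0.4 = 12
Overall dilution factor = 3 × 20 × 12 = 720
Final = 8.00 × 10^5 cells/mL / 720 = 1.11 × 10^3 cells/mL

1.11 × 10^3 cells/mL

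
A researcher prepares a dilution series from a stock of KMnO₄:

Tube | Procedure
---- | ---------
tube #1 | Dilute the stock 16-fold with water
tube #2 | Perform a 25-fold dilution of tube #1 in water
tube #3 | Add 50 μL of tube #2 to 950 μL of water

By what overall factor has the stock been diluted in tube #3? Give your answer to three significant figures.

Step 1: 16-fold → factor 16
Step 2: 25-fold → factor 25
Step 3: 50 μL + 950 μL = 1000 μL total → factor 1000/50 = 20
Overall dilution factor = 16 × 25 × 20 = 8000

8.00 × 10^3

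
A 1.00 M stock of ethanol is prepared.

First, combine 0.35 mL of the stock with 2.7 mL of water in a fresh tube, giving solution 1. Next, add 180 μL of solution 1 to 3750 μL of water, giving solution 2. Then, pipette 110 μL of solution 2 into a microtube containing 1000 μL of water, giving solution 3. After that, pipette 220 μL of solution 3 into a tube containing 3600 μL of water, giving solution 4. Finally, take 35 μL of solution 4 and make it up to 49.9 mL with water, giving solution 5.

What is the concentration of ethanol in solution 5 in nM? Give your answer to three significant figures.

21.0 nM

Step 1: 0.35 mL + 2.7 mL = 3.05 mL total → factor 3.05/0.35 = 8.7143
Step 2: 180 μL + 3750 μL = 3930 μL total → factor 3930/180 = 21.833
Step 3: 110 μL + 1000 μL = 1110 μL total → factor 1110/110 = 10.091
Step 4: 220 μL + 3600 μL = 3820 μL total → factor 3820/220 = 17.364
Step 5: 35 μL brought to 49.9 mL → factor 49900/35 = 1425.7
Overall dilution factor = 8.7143 × 21.833 × 10.091 × 17.364 × 1425.7 = 4.7529 × 10^7
Final = 1.00 M / 4.7529 × 10^7 = 2.104 × 10^-8 M = 21.0 nM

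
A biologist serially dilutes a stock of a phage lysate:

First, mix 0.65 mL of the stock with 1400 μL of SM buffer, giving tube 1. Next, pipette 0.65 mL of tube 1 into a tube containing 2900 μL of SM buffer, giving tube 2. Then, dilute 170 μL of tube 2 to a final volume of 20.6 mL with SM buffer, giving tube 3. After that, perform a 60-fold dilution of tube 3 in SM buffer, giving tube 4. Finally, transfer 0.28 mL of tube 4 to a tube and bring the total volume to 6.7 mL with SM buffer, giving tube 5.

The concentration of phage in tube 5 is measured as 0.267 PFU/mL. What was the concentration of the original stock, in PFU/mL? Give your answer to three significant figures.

8.00 × 10^5 PFU/mL

Step 1: 0.65 mL + 1400 μL = 2.05 mL total → factor 2.05/0.65 = 3.1538
Step 2: 0.65 mL + 2900 μL = 3.55 mL total → factor 3.55/0.65 = 5.4615
Step 3: 170 μL brought to 20.6 mL → factor 20600/170 = 121.18
Step 4: 60-fold → factor 60
Step 5: 0.28 mL brought to 6.7 mL → factor 6.7/0.28 = 23.929
Overall dilution factor = 3.1538 × 5.4615 × 121.18 × 60 × 23.929 = 2.9967 × 10^6
Stock = 0.267 PFU/mL × 2.9967 × 10^6 = 8.00 × 10^5 PFU/mL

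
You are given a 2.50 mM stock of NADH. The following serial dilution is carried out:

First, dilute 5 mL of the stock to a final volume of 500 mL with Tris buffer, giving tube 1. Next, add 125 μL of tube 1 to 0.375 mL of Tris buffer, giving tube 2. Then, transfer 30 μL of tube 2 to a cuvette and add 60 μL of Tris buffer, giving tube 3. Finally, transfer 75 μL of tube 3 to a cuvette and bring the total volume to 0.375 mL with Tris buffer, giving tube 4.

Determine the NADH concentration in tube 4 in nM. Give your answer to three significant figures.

417 nM

Step 1: 5 mL brought to 500 mL → factor 500/5 = 100
Step 2: 125 μL + 0.375 mL = 500 μL total → factor 500/125 = 4
Step 3: 30 μL + 60 μL = 90 μL total → factor 90/30 = 3
Step 4: 75 μL brought to 0.375 mL → factor 375/75 = 5
Overall dilution factor = 100 × 4 × 3 × 5 = 6000
Final = 2.50 mM / 6000 = 0.0004167 mM = 417 nM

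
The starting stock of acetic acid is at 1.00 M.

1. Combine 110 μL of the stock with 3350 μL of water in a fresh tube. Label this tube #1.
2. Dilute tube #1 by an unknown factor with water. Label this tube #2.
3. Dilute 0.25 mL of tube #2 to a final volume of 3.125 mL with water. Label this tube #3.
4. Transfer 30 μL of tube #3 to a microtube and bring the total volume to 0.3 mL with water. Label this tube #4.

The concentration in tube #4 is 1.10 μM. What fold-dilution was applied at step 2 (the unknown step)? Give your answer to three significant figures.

Step 1: 110 μL + 3350 μL = 3460 μL total → factor 3460/110 = 31.455
Step 2: unknown factor x
Step 3: 0.25 mL brought to 3.125 mL → factor 3.125/0.25 = 12.5
Step 4: 30 μL brought to 0.3 mL → factor 300/30 = 10
Product of known-step factors = 3931.8
Overall factor = 1.00 M / (1.10 μM) = 9.0909 × 10^5
x = 9.0909 × 10^5 / 3931.8 = 231

231-fold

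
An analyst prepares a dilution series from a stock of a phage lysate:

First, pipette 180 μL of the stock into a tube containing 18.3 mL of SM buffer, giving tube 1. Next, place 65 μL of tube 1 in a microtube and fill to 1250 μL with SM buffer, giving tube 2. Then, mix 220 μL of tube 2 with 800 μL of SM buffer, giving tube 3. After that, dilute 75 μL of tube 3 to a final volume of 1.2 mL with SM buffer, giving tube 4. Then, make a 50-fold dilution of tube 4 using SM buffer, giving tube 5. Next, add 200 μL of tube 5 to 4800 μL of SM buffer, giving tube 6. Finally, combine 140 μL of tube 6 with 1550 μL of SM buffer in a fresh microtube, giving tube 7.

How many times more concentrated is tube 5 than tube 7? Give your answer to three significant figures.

302

Step 1: 180 μL + 18.3 mL = 18480 μL total → factor 18480/180 = 102.67
Step 2: 65 μL brought to 1250 μL → factor 1250/65 = 19.231
Step 3: 220 μL + 800 μL = 1020 μL total → factor 1020/220 = 4.6364
Step 4: 75 μL brought to 1.2 mL → factor 1200/75 = 16
Step 5: 50-fold → factor 50
Step 6: 200 μL + 4800 μL = 5000 μL total → factor 5000/200 = 25
Step 7: 140 μL + 1550 μL = 1690 μL total → factor 1690/140 = 12.071
Dilution factor to tube 5 = 7.3231 × 10^6; to tube 7 = 2.21 × 10^9
[tube 5]/[tube 7] = (factor to tube 7)/(factor to tube 5) = 2.21 × 10^9/7.3231 × 10^6 = 302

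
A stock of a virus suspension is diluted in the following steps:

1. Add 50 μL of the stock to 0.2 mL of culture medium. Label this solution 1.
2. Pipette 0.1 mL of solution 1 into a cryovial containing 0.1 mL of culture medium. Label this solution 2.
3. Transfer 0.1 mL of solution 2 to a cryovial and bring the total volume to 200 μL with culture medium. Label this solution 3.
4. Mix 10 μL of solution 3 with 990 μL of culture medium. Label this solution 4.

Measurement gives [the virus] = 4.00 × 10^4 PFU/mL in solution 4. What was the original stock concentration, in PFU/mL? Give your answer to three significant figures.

Step 1: 50 μL + 0.2 mL = 250 μL total → factor 250/50 = 5
Step 2: 0.1 mL + 0.1 mL = 0.2 mL total → factor 0.2/0.1 = 2
Step 3: 0.1 mL brought to 200 μL → factor 0.2/0.1 = 2
Step 4: 10 μL + 990 μL = 1000 μL total → factor 1000/10 = 100
Overall dilution factor = 5 × 2 × 2 × 100 = 2000
Stock = 4.00 × 10^4 PFU/mL × 2000 = 8.00 × 10^7 PFU/mL

8.00 × 10^7 PFU/mL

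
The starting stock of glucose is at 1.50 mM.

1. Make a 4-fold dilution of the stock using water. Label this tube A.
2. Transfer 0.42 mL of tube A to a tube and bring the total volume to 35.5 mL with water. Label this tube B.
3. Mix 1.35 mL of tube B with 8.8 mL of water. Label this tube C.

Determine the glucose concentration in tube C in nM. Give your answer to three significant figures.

Step 1: 4-fold → factor 4
Step 2: 0.42 mL brought to 35.5 mL → factor 35.5/0.42 = 84.524
Step 3: 1.35 mL + 8.8 mL = 10.15 mL total → factor 10.15/1.35 = 7.5185
Overall dilution factor = 4 × 84.524 × 7.5185 = 2542
Final = 1.50 mM / 2542 = 0.0005901 mM = 590 nM

590 nM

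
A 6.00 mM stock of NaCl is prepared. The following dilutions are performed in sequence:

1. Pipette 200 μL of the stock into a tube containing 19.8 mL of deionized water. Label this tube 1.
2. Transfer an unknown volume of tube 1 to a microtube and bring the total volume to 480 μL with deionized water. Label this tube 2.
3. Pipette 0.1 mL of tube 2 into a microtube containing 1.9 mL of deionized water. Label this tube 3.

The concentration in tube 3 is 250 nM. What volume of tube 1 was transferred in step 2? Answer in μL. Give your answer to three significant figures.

40.0 μL

Step 1: 200 μL + 19.8 mL = 20000 μL total → factor 20000/200 = 100
Step 2: v brought to 480 μL → factor = 480 μL/v
Step 3: 0.1 mL + 1.9 mL = 2 mL total → factor 2/0.1 = 20
Product of known-step factors = 2000
Overall factor = 6.00 mM / (250 nM) = 24000
Step-2 factor = 24000 / 2000 = 12
v = 480 μL / 12 = 40.0 μL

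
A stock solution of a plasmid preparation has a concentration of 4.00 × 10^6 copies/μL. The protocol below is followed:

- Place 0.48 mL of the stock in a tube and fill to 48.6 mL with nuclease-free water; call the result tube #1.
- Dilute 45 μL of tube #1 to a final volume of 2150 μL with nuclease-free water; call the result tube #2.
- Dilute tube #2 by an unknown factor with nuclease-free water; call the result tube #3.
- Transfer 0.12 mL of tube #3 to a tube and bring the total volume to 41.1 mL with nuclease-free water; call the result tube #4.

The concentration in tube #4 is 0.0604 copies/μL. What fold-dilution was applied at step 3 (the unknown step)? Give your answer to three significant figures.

Step 1: 0.48 mL brought to 48.6 mL → factor 48.6/0.48 = 101.25
Step 2: 45 μL brought to 2150 μL → factor 2150/45 = 47.778
Step 3: unknown factor x
Step 4: 0.12 mL brought to 41.1 mL → factor 41.1/0.12 = 342.5
Product of known-step factors = 1.6568 × 10^6
Overall factor = 4.00 × 10^6 copies/μL / (0.0604 copies/μL) = 6.6225 × 10^7
x = 6.6225 × 10^7 / 1.6568 × 10^6 = 40.0

40.0-fold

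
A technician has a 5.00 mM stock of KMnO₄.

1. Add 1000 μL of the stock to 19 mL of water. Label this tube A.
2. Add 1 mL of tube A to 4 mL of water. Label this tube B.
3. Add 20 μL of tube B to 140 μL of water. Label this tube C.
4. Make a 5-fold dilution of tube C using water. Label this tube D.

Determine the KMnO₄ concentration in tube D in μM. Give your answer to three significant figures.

Step 1: 1000 μL + 19 mL = 20000 μL total → factor 20000/1000 = 20
Step 2: 1 mL + 4 mL = 5 mL total → factor 5/1 = 5
Step 3: 20 μL + 140 μL = 160 μL total → factor 160/20 = 8
Step 4: 5-fold → factor 5
Overall dilution factor = 20 × 5 × 8 × 5 = 4000
Final = 5.00 mM / 4000 = 0.001250 mM = 1.25 μM

1.25 μM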